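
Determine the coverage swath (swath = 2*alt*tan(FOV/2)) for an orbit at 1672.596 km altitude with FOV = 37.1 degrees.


FOV = 37.1 deg = 0.6475172 rad
swath = 2 * alt * tan(FOV/2) = 2 * 1672.596 * tan(0.3237586)
swath = 2 * 1672.596 * 0.335566
swath = 1122.5326 km

1122.5326 km


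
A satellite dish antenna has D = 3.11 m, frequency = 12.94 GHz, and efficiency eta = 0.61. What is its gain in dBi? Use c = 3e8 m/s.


lambda = c/f = 3e8 / 1.294e+10 = 0.02318393 m
G = eta*(pi*D/lambda)^2 = 0.61*(pi*3.11/0.02318393)^2
G = 108336.8993 (linear)
G = 10*log10(108336.8993) = 50.3478 dBi

50.3478 dBi


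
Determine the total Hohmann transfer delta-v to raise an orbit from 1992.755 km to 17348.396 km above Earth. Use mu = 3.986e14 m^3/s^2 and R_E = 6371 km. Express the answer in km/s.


r1 = 8363.7550 km = 8.363755e+06 m
r2 = 23719.3960 km = 2.3719396e+07 m
dv1 = sqrt(mu/r1)*(sqrt(2*r2/(r1+r2)) - 1) = 1491.0495 m/s
dv2 = sqrt(mu/r2)*(1 - sqrt(2*r1/(r1+r2))) = 1139.3519 m/s
total dv = |dv1| + |dv2| = 1491.0495 + 1139.3519 = 2630.4014 m/s = 2.6304 km/s

2.6304 km/s


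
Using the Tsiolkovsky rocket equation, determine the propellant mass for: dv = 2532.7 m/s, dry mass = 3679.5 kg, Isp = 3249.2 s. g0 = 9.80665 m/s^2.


ve = Isp * g0 = 3249.2 * 9.80665 = 31863.767180 m/s
mass ratio = exp(dv/ve) = exp(2532.7/31863.767180) = 1.08272961
m_prop = m_dry * (mr - 1) = 3679.5 * (1.08272961 - 1)
m_prop = 304.4036 kg

304.4036 kg


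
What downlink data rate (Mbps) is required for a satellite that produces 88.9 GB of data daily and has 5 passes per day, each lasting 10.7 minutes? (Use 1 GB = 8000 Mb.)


total contact time = 5 * 10.7 * 60 = 3210.0000 s
data = 88.9 GB = 711200.0000 Mb
rate = 711200.0000 / 3210.0000 = 221.5576 Mbps

221.5576 Mbps


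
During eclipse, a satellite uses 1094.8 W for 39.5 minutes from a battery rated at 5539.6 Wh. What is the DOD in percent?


E_used = P * t / 60 = 1094.8 * 39.5 / 60 = 720.7433 Wh
DOD = E_used / E_total * 100 = 720.7433 / 5539.6 * 100
DOD = 13.0107 %

13.0107 %


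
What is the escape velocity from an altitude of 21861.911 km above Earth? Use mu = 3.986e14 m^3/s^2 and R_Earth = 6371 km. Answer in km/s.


r = 6371.0 + 21861.911 = 28232.9110 km = 2.8232911e+07 m
v_esc = sqrt(2*mu/r) = sqrt(2*3.986e14 / 2.8232911e+07)
v_esc = 5313.8075 m/s = 5.3138 km/s

5.3138 km/s


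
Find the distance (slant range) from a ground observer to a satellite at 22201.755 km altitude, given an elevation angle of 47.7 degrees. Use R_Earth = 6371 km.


h = 22201.755 km, el = 47.7 deg
d = -R_E*sin(el) + sqrt((R_E*sin(el))^2 + 2*R_E*h + h^2)
d = -6371.0000*sin(0.8325221) + sqrt((6371.0000*0.7396311)^2 + 2*6371.0000*22201.755 + 22201.755^2)
d = 23537.0124 km

23537.0124 km


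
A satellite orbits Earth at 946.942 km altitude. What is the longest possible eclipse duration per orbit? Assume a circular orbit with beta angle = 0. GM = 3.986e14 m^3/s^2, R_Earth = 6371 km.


r = 7317.9420 km
T = 103.8349 min
Eclipse fraction = arcsin(R_E/r)/pi = arcsin(6371.0000/7317.9420)/pi
= arcsin(0.8706)/pi = 0.3362691
Eclipse duration = 0.3362691 * 103.8349 = 34.9165 min

34.9165 minutes


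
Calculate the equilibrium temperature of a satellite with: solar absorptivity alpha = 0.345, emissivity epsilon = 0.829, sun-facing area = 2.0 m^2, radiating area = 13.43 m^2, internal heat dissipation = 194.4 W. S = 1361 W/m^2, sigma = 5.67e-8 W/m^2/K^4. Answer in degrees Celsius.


Numerator = alpha*S*A_sun + Q_int = 0.345*1361*2.0 + 194.4 = 1133.4900 W
Denominator = eps*sigma*A_rad = 0.829*5.67e-8*13.43 = 6.3126775e-07 W/K^4
T^4 = 1.7955772e+09 K^4
T = 205.8501 K = -67.2999 C

-67.2999 degrees Celsius


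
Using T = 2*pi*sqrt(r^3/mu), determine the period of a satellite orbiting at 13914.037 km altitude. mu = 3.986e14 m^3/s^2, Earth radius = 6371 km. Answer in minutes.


r = 20285.0370 km = 2.0285037e+07 m
T = 2*pi*sqrt(r^3/mu) = 2*pi*sqrt(8.3469423e+21 / 3.986e14)
T = 28752.4547 s = 479.2076 min

479.2076 minutes


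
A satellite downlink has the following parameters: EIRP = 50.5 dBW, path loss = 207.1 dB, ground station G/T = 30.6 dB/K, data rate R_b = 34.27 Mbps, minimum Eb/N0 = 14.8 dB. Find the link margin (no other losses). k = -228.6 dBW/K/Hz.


C/N0 = EIRP - FSPL + G/T - k = 50.5 - 207.1 + 30.6 - (-228.6)
C/N0 = 102.6000 dB-Hz
R_b = 34.27 Mbps = 3.427e+07 bps -> 10*log10(R_b) = 75.3491 dB-Hz
Eb/N0 = C/N0 - 10*log10(R_b) = 102.6000 - 75.3491 = 27.2509 dB
Margin = Eb/N0 - Eb/N0_req = 27.2509 - 14.8 = 12.4509 dB (link closes)

12.4509 dB


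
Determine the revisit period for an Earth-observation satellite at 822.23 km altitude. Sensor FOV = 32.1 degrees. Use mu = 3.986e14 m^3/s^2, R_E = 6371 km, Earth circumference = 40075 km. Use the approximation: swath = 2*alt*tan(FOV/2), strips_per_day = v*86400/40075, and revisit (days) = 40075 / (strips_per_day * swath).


swath = 2*822.23*tan(0.2801253) = 473.0948 km
v = sqrt(mu/r) = 7444.0053 m/s = 7.4440 km/s
strips/day = v*86400/40075 = 7.4440*86400/40075 = 16.0490
coverage/day = strips * swath = 16.0490 * 473.0948 = 7592.6788 km
revisit = 40075 / 7592.6788 = 5.2781 days

5.2781 days


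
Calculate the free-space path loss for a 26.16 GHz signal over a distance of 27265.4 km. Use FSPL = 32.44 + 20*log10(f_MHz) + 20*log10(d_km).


f = 26.16 GHz = 26160.0000 MHz
d = 27265.4 km
FSPL = 32.44 + 20*log10(26160.0000) + 20*log10(27265.4)
FSPL = 32.44 + 88.3528 + 88.7122
FSPL = 209.5050 dB

209.5050 dB


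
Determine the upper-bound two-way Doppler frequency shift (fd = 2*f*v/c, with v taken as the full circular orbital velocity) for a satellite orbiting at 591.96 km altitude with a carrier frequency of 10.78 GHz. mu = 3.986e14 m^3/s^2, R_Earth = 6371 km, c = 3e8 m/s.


r = 6.96296e+06 m
v = sqrt(mu/r) = 7566.0934 m/s (worst-case radial velocity)
f = 10.78 GHz = 1.078e+10 Hz
fd = 2*f*v/c = 2*1.078e+10*7566.0934/3.0e+08
fd = 543749.9109 Hz

543749.9109 Hz


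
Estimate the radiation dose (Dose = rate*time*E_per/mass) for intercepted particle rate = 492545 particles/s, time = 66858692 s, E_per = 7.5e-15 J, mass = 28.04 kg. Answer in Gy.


Total energy deposited = rate * time * E_per
  = 492545 * 66858692 * 7.5e-15 = 0.2469819 J
Dose = E_total / mass = 0.2469819 / 28.04
Dose = 0.008808198 Gy

0.0088 Gy


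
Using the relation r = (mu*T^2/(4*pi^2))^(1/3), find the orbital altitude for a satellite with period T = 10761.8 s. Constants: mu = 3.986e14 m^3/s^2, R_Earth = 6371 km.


T = 10761.8 s
r = (mu*T^2/(4*pi^2))^(1/3) = (3.986e14 * 10761.8^2 / (4*pi^2))^(1/3)
r = 1.0535354e+07 m = 10535.3539 km
alt = r - R_E = 10535.3539 - 6371 = 4164.3539 km

4164.3539 km


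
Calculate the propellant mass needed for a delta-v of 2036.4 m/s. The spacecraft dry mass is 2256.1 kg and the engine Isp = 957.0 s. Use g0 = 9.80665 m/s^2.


ve = Isp * g0 = 957.0 * 9.80665 = 9384.964050 m/s
mass ratio = exp(dv/ve) = exp(2036.4/9384.964050) = 1.24232594
m_prop = m_dry * (mr - 1) = 2256.1 * (1.24232594 - 1)
m_prop = 546.7116 kg

546.7116 kg


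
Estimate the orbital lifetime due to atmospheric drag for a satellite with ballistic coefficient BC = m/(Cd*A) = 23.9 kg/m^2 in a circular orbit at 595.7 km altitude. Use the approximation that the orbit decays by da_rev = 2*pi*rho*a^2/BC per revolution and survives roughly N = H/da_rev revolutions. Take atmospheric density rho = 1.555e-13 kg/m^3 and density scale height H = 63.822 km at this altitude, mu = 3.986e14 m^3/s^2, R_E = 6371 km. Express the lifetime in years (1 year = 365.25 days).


a = R_E + alt = 6966.7000 km = 6.9667e+06 m
da_rev = 2*pi*rho*a^2/BC = 2*pi*1.555e-13*(6.9667e+06)^2/23.9 = 1.984114 m per revolution
N = H/da_rev = 63822.0000 m / 1.984114 m = 32166.5016 revolutions
P = 2*pi*sqrt(a^3/mu) = 5786.9787 s
lifetime = N*P = 32166.5016 * 5786.9787 = 1.8614686e+08 s = 2154.4775 days
years = 2154.4775 / 365.25 = 5.8986 years

5.8986 years


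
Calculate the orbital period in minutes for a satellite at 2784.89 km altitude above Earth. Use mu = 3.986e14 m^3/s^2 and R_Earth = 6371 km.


r = 9155.8900 km = 9.15589e+06 m
T = 2*pi*sqrt(r^3/mu) = 2*pi*sqrt(7.675412e+20 / 3.986e14)
T = 8718.9075 s = 145.3151 min

145.3151 minutes


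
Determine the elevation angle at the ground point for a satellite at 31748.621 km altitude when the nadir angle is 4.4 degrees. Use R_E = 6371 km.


r = R_E + alt = 38119.6210 km
Law of sines in the satellite / Earth-center / ground-point triangle:
  sin(nadir)/R_E = sin(90 + el)/r  =>  cos(el) = (r/R_E)*sin(nadir)
cos(el) = (38119.6210 / 6371.0000) * sin(4.4 deg) = 0.4590332
el = arccos(0.4590332) = 62.6753 deg
(Earth-central angle = 90 - nadir - el = 22.9247 deg)

62.6753 degrees


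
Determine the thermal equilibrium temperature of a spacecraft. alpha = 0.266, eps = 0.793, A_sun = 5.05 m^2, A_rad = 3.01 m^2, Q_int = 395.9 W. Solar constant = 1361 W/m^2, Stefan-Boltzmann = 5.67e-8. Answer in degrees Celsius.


Numerator = alpha*S*A_sun + Q_int = 0.266*1361*5.05 + 395.9 = 2224.1313 W
Denominator = eps*sigma*A_rad = 0.793*5.67e-8*3.01 = 1.3533893e-07 W/K^4
T^4 = 1.6433788e+10 K^4
T = 358.0424 K = 84.8924 C

84.8924 degrees Celsius


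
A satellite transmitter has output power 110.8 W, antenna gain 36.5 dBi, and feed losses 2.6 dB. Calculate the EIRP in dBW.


Pt = 110.8 W = 20.4454 dBW
EIRP = Pt_dBW + Gt - losses = 20.4454 + 36.5 - 2.6 = 54.3454 dBW

54.3454 dBW


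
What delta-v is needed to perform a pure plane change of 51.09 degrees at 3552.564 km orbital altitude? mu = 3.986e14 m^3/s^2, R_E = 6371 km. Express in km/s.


r = 9923.5640 km = 9.923564e+06 m
V = sqrt(mu/r) = 6337.7457 m/s
di = 51.09 deg = 0.8916887 rad
dV = 2*V*sin(di/2) = 2*6337.7457*sin(0.4458444)
dV = 5465.9235 m/s = 5.4659 km/s

5.4659 km/s


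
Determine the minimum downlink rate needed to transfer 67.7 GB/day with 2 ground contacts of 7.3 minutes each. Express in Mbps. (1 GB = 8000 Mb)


total contact time = 2 * 7.3 * 60 = 876.0000 s
data = 67.7 GB = 541600.0000 Mb
rate = 541600.0000 / 876.0000 = 618.2648 Mbps

618.2648 Mbps


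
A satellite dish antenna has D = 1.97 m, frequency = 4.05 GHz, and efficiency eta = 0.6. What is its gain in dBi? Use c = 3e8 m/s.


lambda = c/f = 3e8 / 4.05e+09 = 0.07407407 m
G = eta*(pi*D/lambda)^2 = 0.6*(pi*1.97/0.07407407)^2
G = 4188.4273 (linear)
G = 10*log10(4188.4273) = 36.2205 dBi

36.2205 dBi


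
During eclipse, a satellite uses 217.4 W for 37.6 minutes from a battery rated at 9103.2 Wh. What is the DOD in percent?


E_used = P * t / 60 = 217.4 * 37.6 / 60 = 136.2373 Wh
DOD = E_used / E_total * 100 = 136.2373 / 9103.2 * 100
DOD = 1.4966 %

1.4966 %


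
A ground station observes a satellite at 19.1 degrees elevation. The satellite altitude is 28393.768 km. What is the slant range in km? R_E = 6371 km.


h = 28393.768 km, el = 19.1 deg
d = -R_E*sin(el) + sqrt((R_E*sin(el))^2 + 2*R_E*h + h^2)
d = -6371.0000*sin(0.3333579) + sqrt((6371.0000*0.3272179)^2 + 2*6371.0000*28393.768 + 28393.768^2)
d = 32154.8253 km

32154.8253 km


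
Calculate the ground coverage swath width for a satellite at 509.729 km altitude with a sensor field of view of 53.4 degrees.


FOV = 53.4 deg = 0.9320058 rad
swath = 2 * alt * tan(FOV/2) = 2 * 509.729 * tan(0.4660029)
swath = 2 * 509.729 * 0.5029476
swath = 512.7340 km

512.7340 km


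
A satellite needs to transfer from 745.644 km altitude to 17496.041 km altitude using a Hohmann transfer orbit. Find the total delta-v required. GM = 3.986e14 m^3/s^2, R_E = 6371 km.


r1 = 7116.6440 km = 7.116644e+06 m
r2 = 23867.0410 km = 2.3867041e+07 m
dv1 = sqrt(mu/r1)*(sqrt(2*r2/(r1+r2)) - 1) = 1805.2574 m/s
dv2 = sqrt(mu/r2)*(1 - sqrt(2*r1/(r1+r2))) = 1316.8232 m/s
total dv = |dv1| + |dv2| = 1805.2574 + 1316.8232 = 3122.0806 m/s = 3.1221 km/s

3.1221 km/s


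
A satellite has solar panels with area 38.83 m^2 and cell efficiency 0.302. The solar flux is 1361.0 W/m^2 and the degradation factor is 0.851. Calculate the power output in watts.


P = area * eta * S * degradation
P = 38.83 * 0.302 * 1361.0 * 0.851
P = 13581.9466 W

13581.9466 W


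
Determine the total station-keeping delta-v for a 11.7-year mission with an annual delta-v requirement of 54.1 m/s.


dV = rate * years = 54.1 * 11.7
dV = 632.9700 m/s

632.9700 m/s


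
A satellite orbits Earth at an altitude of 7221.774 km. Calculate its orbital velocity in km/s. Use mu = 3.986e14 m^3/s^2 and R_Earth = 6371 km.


r = R_E + alt = 6371.0 + 7221.774 = 13592.7740 km = 1.3592774e+07 m
v = sqrt(mu/r) = sqrt(3.986e14 / 1.3592774e+07) = 5415.2012 m/s = 5.4152 km/s

5.4152 km/s


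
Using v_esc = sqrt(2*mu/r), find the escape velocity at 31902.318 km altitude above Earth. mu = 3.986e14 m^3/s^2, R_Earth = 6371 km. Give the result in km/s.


r = 6371.0 + 31902.318 = 38273.3180 km = 3.8273318e+07 m
v_esc = sqrt(2*mu/r) = sqrt(2*3.986e14 / 3.8273318e+07)
v_esc = 4563.8944 m/s = 4.5639 km/s

4.5639 km/s


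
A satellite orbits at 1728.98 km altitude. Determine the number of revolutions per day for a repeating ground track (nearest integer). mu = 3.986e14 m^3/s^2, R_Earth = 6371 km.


r = 8.09998e+06 m
T = 2*pi*sqrt(r^3/mu) = 7254.9954 s = 120.9166 min
revs/day = 1440 / 120.9166 = 11.9090
Rounded: 12 revolutions per day

12 revolutions per day


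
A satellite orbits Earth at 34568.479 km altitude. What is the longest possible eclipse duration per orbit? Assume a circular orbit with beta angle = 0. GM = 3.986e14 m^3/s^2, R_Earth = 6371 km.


r = 40939.4790 km
T = 1373.9579 min
Eclipse fraction = arcsin(R_E/r)/pi = arcsin(6371.0000/40939.4790)/pi
= arcsin(0.15562)/pi = 0.04973752
Eclipse duration = 0.04973752 * 1373.9579 = 68.3373 min

68.3373 minutes


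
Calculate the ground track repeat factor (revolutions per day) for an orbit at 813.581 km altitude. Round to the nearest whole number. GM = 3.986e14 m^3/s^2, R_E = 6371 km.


r = 7.184581e+06 m
T = 2*pi*sqrt(r^3/mu) = 6060.5689 s = 101.0095 min
revs/day = 1440 / 101.0095 = 14.2561
Rounded: 14 revolutions per day

14 revolutions per day


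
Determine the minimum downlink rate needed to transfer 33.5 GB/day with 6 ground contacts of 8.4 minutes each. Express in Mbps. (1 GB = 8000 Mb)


total contact time = 6 * 8.4 * 60 = 3024.0000 s
data = 33.5 GB = 268000.0000 Mb
rate = 268000.0000 / 3024.0000 = 88.6243 Mbps

88.6243 Mbps


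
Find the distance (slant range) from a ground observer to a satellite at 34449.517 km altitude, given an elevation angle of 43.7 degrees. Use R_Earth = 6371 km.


h = 34449.517 km, el = 43.7 deg
d = -R_E*sin(el) + sqrt((R_E*sin(el))^2 + 2*R_E*h + h^2)
d = -6371.0000*sin(0.7627089) + sqrt((6371.0000*0.6908824)^2 + 2*6371.0000*34449.517 + 34449.517^2)
d = 36158.2101 km

36158.2101 km


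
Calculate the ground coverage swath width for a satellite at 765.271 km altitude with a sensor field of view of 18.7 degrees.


FOV = 18.7 deg = 0.3263766 rad
swath = 2 * alt * tan(FOV/2) = 2 * 765.271 * tan(0.1631883)
swath = 2 * 765.271 * 0.1646525
swath = 252.0075 km

252.0075 km


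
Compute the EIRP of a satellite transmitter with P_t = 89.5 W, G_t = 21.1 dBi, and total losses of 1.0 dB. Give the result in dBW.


Pt = 89.5 W = 19.5182 dBW
EIRP = Pt_dBW + Gt - losses = 19.5182 + 21.1 - 1.0 = 39.6182 dBW

39.6182 dBW


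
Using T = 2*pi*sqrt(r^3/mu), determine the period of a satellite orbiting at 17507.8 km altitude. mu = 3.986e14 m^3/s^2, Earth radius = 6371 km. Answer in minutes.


r = 23878.8000 km = 2.38788e+07 m
T = 2*pi*sqrt(r^3/mu) = 2*pi*sqrt(1.3615622e+22 / 3.986e14)
T = 36722.3080 s = 612.0385 min

612.0385 minutes


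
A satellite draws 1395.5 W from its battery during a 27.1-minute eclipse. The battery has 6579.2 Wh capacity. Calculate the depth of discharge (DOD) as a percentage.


E_used = P * t / 60 = 1395.5 * 27.1 / 60 = 630.3008 Wh
DOD = E_used / E_total * 100 = 630.3008 / 6579.2 * 100
DOD = 9.5802 %

9.5802 %


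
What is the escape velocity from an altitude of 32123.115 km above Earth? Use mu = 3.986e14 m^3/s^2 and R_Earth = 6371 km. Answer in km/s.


r = 6371.0 + 32123.115 = 38494.1150 km = 3.8494115e+07 m
v_esc = sqrt(2*mu/r) = sqrt(2*3.986e14 / 3.8494115e+07)
v_esc = 4550.7866 m/s = 4.5508 km/s

4.5508 km/s


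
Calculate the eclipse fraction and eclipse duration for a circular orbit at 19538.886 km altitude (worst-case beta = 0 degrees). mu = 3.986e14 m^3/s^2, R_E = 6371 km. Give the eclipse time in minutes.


r = 25909.8860 km
T = 691.7644 min
Eclipse fraction = arcsin(R_E/r)/pi = arcsin(6371.0000/25909.8860)/pi
= arcsin(0.2458907)/pi = 0.07908043
Eclipse duration = 0.07908043 * 691.7644 = 54.7050 min

54.7050 minutes


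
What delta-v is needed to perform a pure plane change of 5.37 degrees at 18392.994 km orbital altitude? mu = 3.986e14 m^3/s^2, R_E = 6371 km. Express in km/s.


r = 24763.9940 km = 2.4763994e+07 m
V = sqrt(mu/r) = 4011.9758 m/s
di = 5.37 deg = 0.09372418 rad
dV = 2*V*sin(di/2) = 2*4011.9758*sin(0.04686209)
dV = 375.8815 m/s = 0.3758815 km/s

0.3759 km/s


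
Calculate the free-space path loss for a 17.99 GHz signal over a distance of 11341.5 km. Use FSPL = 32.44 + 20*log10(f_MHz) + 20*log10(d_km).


f = 17.99 GHz = 17990.0000 MHz
d = 11341.5 km
FSPL = 32.44 + 20*log10(17990.0000) + 20*log10(11341.5)
FSPL = 32.44 + 85.1006 + 81.0934
FSPL = 198.6340 dB

198.6340 dB


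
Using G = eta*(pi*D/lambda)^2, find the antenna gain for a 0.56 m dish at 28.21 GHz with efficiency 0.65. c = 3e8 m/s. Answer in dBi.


lambda = c/f = 3e8 / 2.821e+10 = 0.01063453 m
G = eta*(pi*D/lambda)^2 = 0.65*(pi*0.56/0.01063453)^2
G = 17789.0526 (linear)
G = 10*log10(17789.0526) = 42.5015 dBi

42.5015 dBi


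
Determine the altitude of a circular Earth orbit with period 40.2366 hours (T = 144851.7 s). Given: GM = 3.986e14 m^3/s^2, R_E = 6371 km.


T = 144851.7 s
r = (mu*T^2/(4*pi^2))^(1/3) = (3.986e14 * 144851.7^2 / (4*pi^2))^(1/3)
r = 5.9613083e+07 m = 59613.0831 km
alt = r - R_E = 59613.0831 - 6371 = 53242.0831 km

53242.0831 km


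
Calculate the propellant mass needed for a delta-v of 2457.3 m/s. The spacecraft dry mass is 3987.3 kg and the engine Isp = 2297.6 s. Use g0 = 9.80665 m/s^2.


ve = Isp * g0 = 2297.6 * 9.80665 = 22531.759040 m/s
mass ratio = exp(dv/ve) = exp(2457.3/22531.759040) = 1.11522859
m_prop = m_dry * (mr - 1) = 3987.3 * (1.11522859 - 1)
m_prop = 459.4509 kg

459.4509 kg


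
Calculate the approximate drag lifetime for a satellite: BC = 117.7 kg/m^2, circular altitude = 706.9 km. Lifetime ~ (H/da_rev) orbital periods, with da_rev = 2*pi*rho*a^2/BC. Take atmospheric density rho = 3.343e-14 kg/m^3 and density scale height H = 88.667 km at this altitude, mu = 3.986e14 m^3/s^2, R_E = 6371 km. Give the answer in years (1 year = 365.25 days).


a = R_E + alt = 7077.9000 km = 7.0779e+06 m
da_rev = 2*pi*rho*a^2/BC = 2*pi*3.343e-14*(7.0779e+06)^2/117.7 = 0.0894022867 m per revolution
N = H/da_rev = 88667.0000 m / 0.0894022867 m = 991775.5274 revolutions
P = 2*pi*sqrt(a^3/mu) = 5926.0847 s
lifetime = N*P = 991775.5274 * 5926.0847 = 5.8773458e+09 s = 68024.8355 days
years = 68024.8355 / 365.25 = 186.2418 years

186.2418 years


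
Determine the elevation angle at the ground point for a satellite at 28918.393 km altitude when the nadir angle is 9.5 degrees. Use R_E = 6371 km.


r = R_E + alt = 35289.3930 km
Law of sines in the satellite / Earth-center / ground-point triangle:
  sin(nadir)/R_E = sin(90 + el)/r  =>  cos(el) = (r/R_E)*sin(nadir)
cos(el) = (35289.3930 / 6371.0000) * sin(9.5 deg) = 0.9142097
el = arccos(0.9142097) = 23.9063 deg
(Earth-central angle = 90 - nadir - el = 56.5937 deg)

23.9063 degrees


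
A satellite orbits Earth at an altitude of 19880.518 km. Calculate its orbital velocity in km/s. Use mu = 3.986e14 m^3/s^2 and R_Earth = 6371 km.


r = R_E + alt = 6371.0 + 19880.518 = 26251.5180 km = 2.6251518e+07 m
v = sqrt(mu/r) = sqrt(3.986e14 / 2.6251518e+07) = 3896.6503 m/s = 3.8967 km/s

3.8967 km/s


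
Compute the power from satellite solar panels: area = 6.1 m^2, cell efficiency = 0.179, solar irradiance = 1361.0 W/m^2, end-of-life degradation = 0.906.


P = area * eta * S * degradation
P = 6.1 * 0.179 * 1361.0 * 0.906
P = 1346.3848 W

1346.3848 W


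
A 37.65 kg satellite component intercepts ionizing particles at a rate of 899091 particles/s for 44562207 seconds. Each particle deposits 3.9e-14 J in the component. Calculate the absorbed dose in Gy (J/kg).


Total energy deposited = rate * time * E_per
  = 899091 * 44562207 * 3.9e-14 = 1.5626 J
Dose = E_total / mass = 1.5626 / 37.65
Dose = 0.04150209 Gy

0.0415 Gy


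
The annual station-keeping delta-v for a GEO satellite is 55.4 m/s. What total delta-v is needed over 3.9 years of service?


dV = rate * years = 55.4 * 3.9
dV = 216.0600 m/s

216.0600 m/s


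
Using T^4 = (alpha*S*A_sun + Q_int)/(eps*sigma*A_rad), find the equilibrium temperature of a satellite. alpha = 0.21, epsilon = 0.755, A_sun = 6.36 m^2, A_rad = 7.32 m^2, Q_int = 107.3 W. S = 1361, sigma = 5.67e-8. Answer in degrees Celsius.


Numerator = alpha*S*A_sun + Q_int = 0.21*1361*6.36 + 107.3 = 1925.0516 W
Denominator = eps*sigma*A_rad = 0.755*5.67e-8*7.32 = 3.1335822e-07 W/K^4
T^4 = 6.1432938e+09 K^4
T = 279.9628 K = 6.8128 C

6.8128 degrees Celsius


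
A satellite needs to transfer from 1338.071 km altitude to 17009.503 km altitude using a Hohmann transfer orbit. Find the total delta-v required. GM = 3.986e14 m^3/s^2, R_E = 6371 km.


r1 = 7709.0710 km = 7.709071e+06 m
r2 = 23380.5030 km = 2.3380503e+07 m
dv1 = sqrt(mu/r1)*(sqrt(2*r2/(r1+r2)) - 1) = 1628.0098 m/s
dv2 = sqrt(mu/r2)*(1 - sqrt(2*r1/(r1+r2))) = 1221.2649 m/s
total dv = |dv1| + |dv2| = 1628.0098 + 1221.2649 = 2849.2747 m/s = 2.8493 km/s

2.8493 km/s


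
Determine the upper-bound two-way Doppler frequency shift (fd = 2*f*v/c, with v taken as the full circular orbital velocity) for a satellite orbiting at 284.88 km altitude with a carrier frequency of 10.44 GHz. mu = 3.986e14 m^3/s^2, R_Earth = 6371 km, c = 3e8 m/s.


r = 6.65588e+06 m
v = sqrt(mu/r) = 7738.6625 m/s (worst-case radial velocity)
f = 10.44 GHz = 1.044e+10 Hz
fd = 2*f*v/c = 2*1.044e+10*7738.6625/3.0e+08
fd = 538610.9087 Hz

538610.9087 Hz


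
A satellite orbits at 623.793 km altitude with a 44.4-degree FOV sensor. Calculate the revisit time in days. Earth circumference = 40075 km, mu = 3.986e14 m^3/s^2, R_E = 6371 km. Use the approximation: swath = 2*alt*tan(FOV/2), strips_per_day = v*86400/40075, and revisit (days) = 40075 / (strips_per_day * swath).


swath = 2*623.793*tan(0.3874631) = 509.1304 km
v = sqrt(mu/r) = 7548.8573 m/s = 7.5489 km/s
strips/day = v*86400/40075 = 7.5489*86400/40075 = 16.2750
coverage/day = strips * swath = 16.2750 * 509.1304 = 8286.1057 km
revisit = 40075 / 8286.1057 = 4.8364 days

4.8364 days


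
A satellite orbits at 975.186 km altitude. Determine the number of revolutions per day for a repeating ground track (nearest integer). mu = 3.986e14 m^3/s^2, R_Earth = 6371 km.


r = 7.346186e+06 m
T = 2*pi*sqrt(r^3/mu) = 6266.1978 s = 104.4366 min
revs/day = 1440 / 104.4366 = 13.7883
Rounded: 14 revolutions per day

14 revolutions per day


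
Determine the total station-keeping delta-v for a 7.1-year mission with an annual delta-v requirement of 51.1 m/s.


dV = rate * years = 51.1 * 7.1
dV = 362.8100 m/s

362.8100 m/s


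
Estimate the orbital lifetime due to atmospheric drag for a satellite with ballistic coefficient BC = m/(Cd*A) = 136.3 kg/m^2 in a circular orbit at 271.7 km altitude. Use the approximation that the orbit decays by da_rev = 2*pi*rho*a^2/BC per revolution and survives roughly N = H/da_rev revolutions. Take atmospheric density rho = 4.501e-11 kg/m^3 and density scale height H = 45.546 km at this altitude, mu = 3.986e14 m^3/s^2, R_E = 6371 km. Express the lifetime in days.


a = R_E + alt = 6642.7000 km = 6.6427e+06 m
da_rev = 2*pi*rho*a^2/BC = 2*pi*4.501e-11*(6.6427e+06)^2/136.3 = 91.555050 m per revolution
N = H/da_rev = 45546.0000 m / 91.555050 m = 497.4712 revolutions
P = 2*pi*sqrt(a^3/mu) = 5388.0074 s
lifetime = N*P = 497.4712 * 5388.0074 = 2.6803785e+06 s = 31.0229 days

31.0229 days


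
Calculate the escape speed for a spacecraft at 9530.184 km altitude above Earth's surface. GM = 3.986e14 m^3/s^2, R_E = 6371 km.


r = 6371.0 + 9530.184 = 15901.1840 km = 1.5901184e+07 m
v_esc = sqrt(2*mu/r) = sqrt(2*3.986e14 / 1.5901184e+07)
v_esc = 7080.5813 m/s = 7.0806 km/s

7.0806 km/s


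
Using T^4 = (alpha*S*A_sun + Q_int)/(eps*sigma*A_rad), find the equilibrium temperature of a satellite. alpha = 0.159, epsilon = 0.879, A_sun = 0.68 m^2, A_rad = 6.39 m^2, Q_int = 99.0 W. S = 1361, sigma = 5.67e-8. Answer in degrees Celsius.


Numerator = alpha*S*A_sun + Q_int = 0.159*1361*0.68 + 99.0 = 246.1513 W
Denominator = eps*sigma*A_rad = 0.879*5.67e-8*6.39 = 3.1847313e-07 W/K^4
T^4 = 7.729108e+08 K^4
T = 166.7371 K = -106.4129 C

-106.4129 degrees Celsius


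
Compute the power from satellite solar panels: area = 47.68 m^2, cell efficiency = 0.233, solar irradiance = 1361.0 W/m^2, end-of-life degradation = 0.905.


P = area * eta * S * degradation
P = 47.68 * 0.233 * 1361.0 * 0.905
P = 13683.5528 W

13683.5528 W


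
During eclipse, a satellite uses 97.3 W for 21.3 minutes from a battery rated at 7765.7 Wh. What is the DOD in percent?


E_used = P * t / 60 = 97.3 * 21.3 / 60 = 34.5415 Wh
DOD = E_used / E_total * 100 = 34.5415 / 7765.7 * 100
DOD = 0.4447957 %

0.4448 %


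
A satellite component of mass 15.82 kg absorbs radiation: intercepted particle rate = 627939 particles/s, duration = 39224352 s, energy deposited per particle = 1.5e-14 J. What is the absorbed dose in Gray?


Total energy deposited = rate * time * E_per
  = 627939 * 39224352 * 1.5e-14 = 0.3694575 J
Dose = E_total / mass = 0.3694575 / 15.82
Dose = 0.02335382 Gy

0.0234 Gy


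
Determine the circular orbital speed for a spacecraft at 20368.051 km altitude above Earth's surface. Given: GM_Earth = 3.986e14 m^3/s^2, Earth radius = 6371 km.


r = R_E + alt = 6371.0 + 20368.051 = 26739.0510 km = 2.6739051e+07 m
v = sqrt(mu/r) = sqrt(3.986e14 / 2.6739051e+07) = 3860.9631 m/s = 3.8610 km/s

3.8610 km/s


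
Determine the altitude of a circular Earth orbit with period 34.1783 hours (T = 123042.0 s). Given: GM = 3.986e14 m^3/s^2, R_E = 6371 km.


T = 123042.0 s
r = (mu*T^2/(4*pi^2))^(1/3) = (3.986e14 * 123042.0^2 / (4*pi^2))^(1/3)
r = 5.3468103e+07 m = 53468.1027 km
alt = r - R_E = 53468.1027 - 6371 = 47097.1027 km

47097.1027 km


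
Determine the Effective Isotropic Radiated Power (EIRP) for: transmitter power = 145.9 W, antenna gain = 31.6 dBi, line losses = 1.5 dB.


Pt = 145.9 W = 21.6406 dBW
EIRP = Pt_dBW + Gt - losses = 21.6406 + 31.6 - 1.5 = 51.7406 dBW

51.7406 dBW


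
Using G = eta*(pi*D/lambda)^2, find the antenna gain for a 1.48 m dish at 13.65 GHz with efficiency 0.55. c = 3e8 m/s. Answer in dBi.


lambda = c/f = 3e8 / 1.365e+10 = 0.02197802 m
G = eta*(pi*D/lambda)^2 = 0.55*(pi*1.48/0.02197802)^2
G = 24615.4998 (linear)
G = 10*log10(24615.4998) = 43.9121 dBi

43.9121 dBi


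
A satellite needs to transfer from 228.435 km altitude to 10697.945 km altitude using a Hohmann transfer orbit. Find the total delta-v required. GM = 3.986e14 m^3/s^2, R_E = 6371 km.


r1 = 6599.4350 km = 6.599435e+06 m
r2 = 17068.9450 km = 1.7068945e+07 m
dv1 = sqrt(mu/r1)*(sqrt(2*r2/(r1+r2)) - 1) = 1561.9169 m/s
dv2 = sqrt(mu/r2)*(1 - sqrt(2*r1/(r1+r2))) = 1223.7384 m/s
total dv = |dv1| + |dv2| = 1561.9169 + 1223.7384 = 2785.6553 m/s = 2.7857 km/s

2.7857 km/s


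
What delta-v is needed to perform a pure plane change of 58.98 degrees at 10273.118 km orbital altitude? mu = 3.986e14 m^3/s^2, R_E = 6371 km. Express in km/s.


r = 16644.1180 km = 1.6644118e+07 m
V = sqrt(mu/r) = 4893.7103 m/s
di = 58.98 deg = 1.0294 rad
dV = 2*V*sin(di/2) = 2*4893.7103*sin(0.5146976)
dV = 4818.0696 m/s = 4.8181 km/s

4.8181 km/s


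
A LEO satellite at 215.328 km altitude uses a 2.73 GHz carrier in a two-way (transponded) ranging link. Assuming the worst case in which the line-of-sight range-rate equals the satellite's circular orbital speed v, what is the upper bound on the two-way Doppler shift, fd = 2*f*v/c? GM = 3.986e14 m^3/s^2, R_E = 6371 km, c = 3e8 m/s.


r = 6.586328e+06 m
v = sqrt(mu/r) = 7779.4155 m/s (worst-case radial velocity)
f = 2.73 GHz = 2.73e+09 Hz
fd = 2*f*v/c = 2*2.73e+09*7779.4155/3.0e+08
fd = 141585.3627 Hz

141585.3627 Hz


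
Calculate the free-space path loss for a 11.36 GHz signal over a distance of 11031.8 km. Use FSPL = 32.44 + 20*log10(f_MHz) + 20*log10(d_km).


f = 11.36 GHz = 11360.0000 MHz
d = 11031.8 km
FSPL = 32.44 + 20*log10(11360.0000) + 20*log10(11031.8)
FSPL = 32.44 + 81.1076 + 80.8529
FSPL = 194.4005 dB

194.4005 dB


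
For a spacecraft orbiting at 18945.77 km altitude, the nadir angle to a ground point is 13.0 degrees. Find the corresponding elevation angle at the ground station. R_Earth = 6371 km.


r = R_E + alt = 25316.7700 km
Law of sines in the satellite / Earth-center / ground-point triangle:
  sin(nadir)/R_E = sin(90 + el)/r  =>  cos(el) = (r/R_E)*sin(nadir)
cos(el) = (25316.7700 / 6371.0000) * sin(13.0 deg) = 0.8938996
el = arccos(0.8938996) = 26.6326 deg
(Earth-central angle = 90 - nadir - el = 50.3674 deg)

26.6326 degrees


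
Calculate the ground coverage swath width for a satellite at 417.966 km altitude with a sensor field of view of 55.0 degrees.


FOV = 55.0 deg = 0.9599311 rad
swath = 2 * alt * tan(FOV/2) = 2 * 417.966 * tan(0.4799655)
swath = 2 * 417.966 * 0.5205671
swath = 435.1587 km

435.1587 km


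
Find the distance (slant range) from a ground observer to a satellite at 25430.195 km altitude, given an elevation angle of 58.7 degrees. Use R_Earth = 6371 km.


h = 25430.195 km, el = 58.7 deg
d = -R_E*sin(el) + sqrt((R_E*sin(el))^2 + 2*R_E*h + h^2)
d = -6371.0000*sin(1.0245) + sqrt((6371.0000*0.8544588)^2 + 2*6371.0000*25430.195 + 25430.195^2)
d = 26184.7245 km

26184.7245 km


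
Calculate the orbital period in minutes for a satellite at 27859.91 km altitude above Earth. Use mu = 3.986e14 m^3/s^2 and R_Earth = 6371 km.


r = 34230.9100 km = 3.423091e+07 m
T = 2*pi*sqrt(r^3/mu) = 2*pi*sqrt(4.0110247e+22 / 3.986e14)
T = 63028.7781 s = 1050.4796 min

1050.4796 minutes


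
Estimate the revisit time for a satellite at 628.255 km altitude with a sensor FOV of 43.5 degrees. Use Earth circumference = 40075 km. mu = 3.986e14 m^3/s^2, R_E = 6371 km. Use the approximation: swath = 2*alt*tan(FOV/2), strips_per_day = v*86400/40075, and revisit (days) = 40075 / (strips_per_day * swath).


swath = 2*628.255*tan(0.3796091) = 501.2967 km
v = sqrt(mu/r) = 7546.4507 m/s = 7.5465 km/s
strips/day = v*86400/40075 = 7.5465*86400/40075 = 16.2698
coverage/day = strips * swath = 16.2698 * 501.2967 = 8156.0102 km
revisit = 40075 / 8156.0102 = 4.9136 days

4.9136 days


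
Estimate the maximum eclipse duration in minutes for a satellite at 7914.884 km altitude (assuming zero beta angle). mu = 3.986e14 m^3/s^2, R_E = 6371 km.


r = 14285.8840 km
T = 283.2179 min
Eclipse fraction = arcsin(R_E/r)/pi = arcsin(6371.0000/14285.8840)/pi
= arcsin(0.4459647)/pi = 0.1471393
Eclipse duration = 0.1471393 * 283.2179 = 41.6725 min

41.6725 minutes


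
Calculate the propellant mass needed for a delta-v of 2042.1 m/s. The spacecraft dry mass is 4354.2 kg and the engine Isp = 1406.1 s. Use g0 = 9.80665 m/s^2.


ve = Isp * g0 = 1406.1 * 9.80665 = 13789.130565 m/s
mass ratio = exp(dv/ve) = exp(2042.1/13789.130565) = 1.15962295
m_prop = m_dry * (mr - 1) = 4354.2 * (1.15962295 - 1)
m_prop = 695.0302 kg

695.0302 kg


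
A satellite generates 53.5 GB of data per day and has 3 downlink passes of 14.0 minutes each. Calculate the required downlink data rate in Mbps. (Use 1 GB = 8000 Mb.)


total contact time = 3 * 14.0 * 60 = 2520.0000 s
data = 53.5 GB = 428000.0000 Mb
rate = 428000.0000 / 2520.0000 = 169.8413 Mbps

169.8413 Mbps


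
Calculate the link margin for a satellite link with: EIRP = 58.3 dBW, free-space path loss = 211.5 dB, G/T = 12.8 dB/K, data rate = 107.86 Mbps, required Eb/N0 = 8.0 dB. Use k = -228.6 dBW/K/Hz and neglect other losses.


C/N0 = EIRP - FSPL + G/T - k = 58.3 - 211.5 + 12.8 - (-228.6)
C/N0 = 88.2000 dB-Hz
R_b = 107.86 Mbps = 1.0786e+08 bps -> 10*log10(R_b) = 80.3286 dB-Hz
Eb/N0 = C/N0 - 10*log10(R_b) = 88.2000 - 80.3286 = 7.8714 dB
Margin = Eb/N0 - Eb/N0_req = 7.8714 - 8.0 = -0.1286042 dB (negative margin: link does not close)

-0.1286 dB


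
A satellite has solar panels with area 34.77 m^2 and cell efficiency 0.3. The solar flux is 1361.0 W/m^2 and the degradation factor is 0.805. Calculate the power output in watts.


P = area * eta * S * degradation
P = 34.77 * 0.3 * 1361.0 * 0.805
P = 11428.2558 W

11428.2558 W


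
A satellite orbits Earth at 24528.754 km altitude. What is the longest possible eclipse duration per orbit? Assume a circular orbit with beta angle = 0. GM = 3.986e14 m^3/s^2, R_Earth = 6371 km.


r = 30899.7540 km
T = 900.9330 min
Eclipse fraction = arcsin(R_E/r)/pi = arcsin(6371.0000/30899.7540)/pi
= arcsin(0.2061829)/pi = 0.06610418
Eclipse duration = 0.06610418 * 900.9330 = 59.5554 min

59.5554 minutes


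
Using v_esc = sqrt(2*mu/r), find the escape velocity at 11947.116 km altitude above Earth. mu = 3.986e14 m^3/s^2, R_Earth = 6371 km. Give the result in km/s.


r = 6371.0 + 11947.116 = 18318.1160 km = 1.8318116e+07 m
v_esc = sqrt(2*mu/r) = sqrt(2*3.986e14 / 1.8318116e+07)
v_esc = 6596.9508 m/s = 6.5970 km/s

6.5970 km/s


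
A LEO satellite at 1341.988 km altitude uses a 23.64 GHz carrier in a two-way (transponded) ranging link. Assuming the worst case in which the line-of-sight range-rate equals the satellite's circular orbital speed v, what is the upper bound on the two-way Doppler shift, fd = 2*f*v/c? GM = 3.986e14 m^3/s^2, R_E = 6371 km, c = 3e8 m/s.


r = 7.712988e+06 m
v = sqrt(mu/r) = 7188.8152 m/s (worst-case radial velocity)
f = 23.64 GHz = 2.364e+10 Hz
fd = 2*f*v/c = 2*2.364e+10*7188.8152/3.0e+08
fd = 1.1329573e+06 Hz

1.1330e+06 Hz


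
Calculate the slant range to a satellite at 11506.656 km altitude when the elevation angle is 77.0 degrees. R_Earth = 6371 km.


h = 11506.656 km, el = 77.0 deg
d = -R_E*sin(el) + sqrt((R_E*sin(el))^2 + 2*R_E*h + h^2)
d = -6371.0000*sin(1.3439) + sqrt((6371.0000*0.9743701)^2 + 2*6371.0000*11506.656 + 11506.656^2)
d = 11612.4069 km

11612.4069 km


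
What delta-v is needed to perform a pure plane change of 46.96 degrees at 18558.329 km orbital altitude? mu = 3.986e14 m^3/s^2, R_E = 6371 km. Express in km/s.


r = 24929.3290 km = 2.4929329e+07 m
V = sqrt(mu/r) = 3998.6496 m/s
di = 46.96 deg = 0.8196066 rad
dV = 2*V*sin(di/2) = 2*3998.6496*sin(0.4098033)
dV = 3186.3554 m/s = 3.1864 km/s

3.1864 km/s


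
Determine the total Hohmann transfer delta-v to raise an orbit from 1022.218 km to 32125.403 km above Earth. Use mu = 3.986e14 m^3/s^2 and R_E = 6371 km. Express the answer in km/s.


r1 = 7393.2180 km = 7.393218e+06 m
r2 = 38496.4030 km = 3.8496403e+07 m
dv1 = sqrt(mu/r1)*(sqrt(2*r2/(r1+r2)) - 1) = 2168.2245 m/s
dv2 = sqrt(mu/r2)*(1 - sqrt(2*r1/(r1+r2))) = 1391.2401 m/s
total dv = |dv1| + |dv2| = 2168.2245 + 1391.2401 = 3559.4646 m/s = 3.5595 km/s

3.5595 km/s


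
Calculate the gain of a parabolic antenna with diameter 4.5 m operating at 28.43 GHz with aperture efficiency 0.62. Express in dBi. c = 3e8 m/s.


lambda = c/f = 3e8 / 2.843e+10 = 0.01055223 m
G = eta*(pi*D/lambda)^2 = 0.62*(pi*4.5/0.01055223)^2
G = 1.112827e+06 (linear)
G = 10*log10(1.112827e+06) = 60.4643 dBi

60.4643 dBi


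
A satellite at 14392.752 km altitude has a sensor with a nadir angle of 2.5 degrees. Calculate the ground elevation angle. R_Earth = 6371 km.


r = R_E + alt = 20763.7520 km
Law of sines in the satellite / Earth-center / ground-point triangle:
  sin(nadir)/R_E = sin(90 + el)/r  =>  cos(el) = (r/R_E)*sin(nadir)
cos(el) = (20763.7520 / 6371.0000) * sin(2.5 deg) = 0.1421601
el = arccos(0.1421601) = 81.8271 deg
(Earth-central angle = 90 - nadir - el = 5.6729 deg)

81.8271 degrees


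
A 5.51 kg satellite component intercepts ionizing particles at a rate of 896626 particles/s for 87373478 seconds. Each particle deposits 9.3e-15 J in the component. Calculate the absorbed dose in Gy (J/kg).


Total energy deposited = rate * time * E_per
  = 896626 * 87373478 * 9.3e-15 = 0.7285744 J
Dose = E_total / mass = 0.7285744 / 5.51
Dose = 0.1322277 Gy

0.1322 Gy


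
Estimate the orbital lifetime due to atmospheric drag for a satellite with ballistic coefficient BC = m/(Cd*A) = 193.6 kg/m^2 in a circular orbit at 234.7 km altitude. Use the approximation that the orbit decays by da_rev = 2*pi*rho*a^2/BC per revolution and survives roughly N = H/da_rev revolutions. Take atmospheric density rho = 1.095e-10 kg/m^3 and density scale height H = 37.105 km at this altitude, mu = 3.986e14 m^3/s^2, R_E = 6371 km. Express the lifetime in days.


a = R_E + alt = 6605.7000 km = 6.6057e+06 m
da_rev = 2*pi*rho*a^2/BC = 2*pi*1.095e-10*(6.6057e+06)^2/193.6 = 155.069479 m per revolution
N = H/da_rev = 37105.0000 m / 155.069479 m = 239.2798 revolutions
P = 2*pi*sqrt(a^3/mu) = 5343.0531 s
lifetime = N*P = 239.2798 * 5343.0531 = 1.2784849e+06 s = 14.7973 days

14.7973 days


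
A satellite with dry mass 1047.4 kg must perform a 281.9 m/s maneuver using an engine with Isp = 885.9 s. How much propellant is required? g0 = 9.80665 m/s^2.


ve = Isp * g0 = 885.9 * 9.80665 = 8687.711235 m/s
mass ratio = exp(dv/ve) = exp(281.9/8687.711235) = 1.03298031
m_prop = m_dry * (mr - 1) = 1047.4 * (1.03298031 - 1)
m_prop = 34.5436 kg

34.5436 kg


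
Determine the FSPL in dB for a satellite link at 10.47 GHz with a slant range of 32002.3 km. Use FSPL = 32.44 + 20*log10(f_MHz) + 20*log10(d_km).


f = 10.47 GHz = 10470.0000 MHz
d = 32002.3 km
FSPL = 32.44 + 20*log10(10470.0000) + 20*log10(32002.3)
FSPL = 32.44 + 80.3989 + 90.1036
FSPL = 202.9426 dB

202.9426 dB


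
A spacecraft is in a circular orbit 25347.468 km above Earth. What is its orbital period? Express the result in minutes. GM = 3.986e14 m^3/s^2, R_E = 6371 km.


r = 31718.4680 km = 3.1718468e+07 m
T = 2*pi*sqrt(r^3/mu) = 2*pi*sqrt(3.191072e+22 / 3.986e14)
T = 56218.5352 s = 936.9756 min

936.9756 minutes


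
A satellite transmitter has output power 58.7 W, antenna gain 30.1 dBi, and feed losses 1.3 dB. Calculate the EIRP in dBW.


Pt = 58.7 W = 17.6864 dBW
EIRP = Pt_dBW + Gt - losses = 17.6864 + 30.1 - 1.3 = 46.4864 dBW

46.4864 dBW


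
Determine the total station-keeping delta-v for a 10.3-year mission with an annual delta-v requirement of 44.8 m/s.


dV = rate * years = 44.8 * 10.3
dV = 461.4400 m/s

461.4400 m/s


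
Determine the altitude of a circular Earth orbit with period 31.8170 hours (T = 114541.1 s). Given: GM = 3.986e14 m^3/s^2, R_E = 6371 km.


T = 114541.1 s
r = (mu*T^2/(4*pi^2))^(1/3) = (3.986e14 * 114541.1^2 / (4*pi^2))^(1/3)
r = 5.0976117e+07 m = 50976.1172 km
alt = r - R_E = 50976.1172 - 6371 = 44605.1172 km

44605.1172 km


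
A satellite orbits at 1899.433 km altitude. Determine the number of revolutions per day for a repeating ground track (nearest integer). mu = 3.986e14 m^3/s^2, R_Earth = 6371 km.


r = 8.270433e+06 m
T = 2*pi*sqrt(r^3/mu) = 7485.2032 s = 124.7534 min
revs/day = 1440 / 124.7534 = 11.5428
Rounded: 12 revolutions per day

12 revolutions per day


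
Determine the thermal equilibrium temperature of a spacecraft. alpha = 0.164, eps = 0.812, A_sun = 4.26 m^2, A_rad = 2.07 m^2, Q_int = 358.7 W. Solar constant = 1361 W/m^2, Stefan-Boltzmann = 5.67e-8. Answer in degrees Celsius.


Numerator = alpha*S*A_sun + Q_int = 0.164*1361*4.26 + 358.7 = 1309.5490 W
Denominator = eps*sigma*A_rad = 0.812*5.67e-8*2.07 = 9.5303628e-08 W/K^4
T^4 = 1.374081e+10 K^4
T = 342.3758 K = 69.2258 C

69.2258 degrees Celsius


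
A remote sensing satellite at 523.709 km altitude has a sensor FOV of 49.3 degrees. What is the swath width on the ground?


FOV = 49.3 deg = 0.8604473 rad
swath = 2 * alt * tan(FOV/2) = 2 * 523.709 * tan(0.4302237)
swath = 2 * 523.709 * 0.4588918
swath = 480.6515 km

480.6515 km
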